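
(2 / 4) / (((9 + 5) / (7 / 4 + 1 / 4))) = 1 / 14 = 0.07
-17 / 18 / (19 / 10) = -85 / 171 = -0.50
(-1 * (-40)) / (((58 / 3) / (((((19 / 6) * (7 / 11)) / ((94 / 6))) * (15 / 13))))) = 59850 / 194909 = 0.31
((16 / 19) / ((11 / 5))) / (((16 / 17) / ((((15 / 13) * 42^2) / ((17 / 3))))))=396900 / 2717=146.08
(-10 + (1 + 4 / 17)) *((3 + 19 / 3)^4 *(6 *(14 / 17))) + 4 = -2564313620 / 7803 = -328631.76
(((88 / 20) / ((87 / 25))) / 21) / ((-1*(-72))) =55 / 65772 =0.00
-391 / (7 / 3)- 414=-4071 / 7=-581.57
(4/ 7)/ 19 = 4/ 133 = 0.03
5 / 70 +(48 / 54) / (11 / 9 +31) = 201 / 2030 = 0.10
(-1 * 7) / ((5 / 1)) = -7 / 5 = -1.40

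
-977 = -977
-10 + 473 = 463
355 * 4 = 1420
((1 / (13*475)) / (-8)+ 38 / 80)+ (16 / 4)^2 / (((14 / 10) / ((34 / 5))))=3379731 / 43225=78.19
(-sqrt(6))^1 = -sqrt(6) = -2.45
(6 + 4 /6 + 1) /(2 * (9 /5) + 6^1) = 115 /144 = 0.80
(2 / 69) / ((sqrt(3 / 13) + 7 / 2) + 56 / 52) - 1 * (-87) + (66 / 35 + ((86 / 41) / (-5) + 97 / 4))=125050407403 / 1109364060 - 104 * sqrt(39) / 966345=112.72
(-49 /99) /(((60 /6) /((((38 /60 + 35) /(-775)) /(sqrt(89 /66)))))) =52381*sqrt(5874) /2048557500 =0.00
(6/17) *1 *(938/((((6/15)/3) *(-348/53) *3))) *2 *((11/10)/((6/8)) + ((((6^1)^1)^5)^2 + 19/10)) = -45090234615517/2958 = -15243487023.50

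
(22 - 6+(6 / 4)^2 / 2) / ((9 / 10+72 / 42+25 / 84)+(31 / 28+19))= 14385 / 19336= 0.74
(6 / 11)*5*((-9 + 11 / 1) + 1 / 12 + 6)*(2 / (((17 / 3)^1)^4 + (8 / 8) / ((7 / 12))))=274995 / 6441809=0.04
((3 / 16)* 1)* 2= 3 / 8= 0.38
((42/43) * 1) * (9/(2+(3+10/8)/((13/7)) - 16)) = -936/1247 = -0.75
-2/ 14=-0.14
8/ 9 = 0.89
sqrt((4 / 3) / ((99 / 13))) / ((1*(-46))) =-sqrt(429) / 2277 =-0.01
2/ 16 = 1/ 8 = 0.12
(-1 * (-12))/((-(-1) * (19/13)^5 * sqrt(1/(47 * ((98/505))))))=31188612 * sqrt(47470)/1250429995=5.43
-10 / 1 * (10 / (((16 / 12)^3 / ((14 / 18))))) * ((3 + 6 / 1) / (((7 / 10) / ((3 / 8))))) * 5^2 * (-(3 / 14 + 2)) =7846875 / 896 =8757.67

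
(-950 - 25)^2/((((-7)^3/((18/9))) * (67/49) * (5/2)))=-760500/469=-1621.54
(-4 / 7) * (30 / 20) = -6 / 7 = -0.86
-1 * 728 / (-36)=182 / 9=20.22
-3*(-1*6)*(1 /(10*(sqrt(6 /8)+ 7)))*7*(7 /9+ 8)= 14.06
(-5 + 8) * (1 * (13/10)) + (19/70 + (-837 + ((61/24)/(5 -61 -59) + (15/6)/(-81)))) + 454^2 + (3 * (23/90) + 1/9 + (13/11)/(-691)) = 813948090434879/3964985640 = 205283.99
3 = 3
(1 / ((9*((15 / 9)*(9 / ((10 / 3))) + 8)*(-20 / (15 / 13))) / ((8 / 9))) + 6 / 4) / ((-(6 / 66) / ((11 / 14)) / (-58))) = 92346353 / 122850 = 751.70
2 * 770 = 1540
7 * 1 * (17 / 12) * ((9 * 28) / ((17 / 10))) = 1470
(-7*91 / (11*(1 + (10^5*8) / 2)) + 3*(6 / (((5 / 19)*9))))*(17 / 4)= 32.30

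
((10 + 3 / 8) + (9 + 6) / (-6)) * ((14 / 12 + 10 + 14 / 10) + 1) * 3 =25641 / 80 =320.51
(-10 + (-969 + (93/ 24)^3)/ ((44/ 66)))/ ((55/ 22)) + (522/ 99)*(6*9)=-7483841/ 28160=-265.76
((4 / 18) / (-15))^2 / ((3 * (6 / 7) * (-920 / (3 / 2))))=-7 / 50301000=-0.00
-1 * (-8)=8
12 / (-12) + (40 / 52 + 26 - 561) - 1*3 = -6997 / 13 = -538.23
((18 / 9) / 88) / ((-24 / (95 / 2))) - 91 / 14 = -6.54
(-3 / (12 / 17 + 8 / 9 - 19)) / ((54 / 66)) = 561 / 2663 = 0.21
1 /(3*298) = 0.00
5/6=0.83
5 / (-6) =-5 / 6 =-0.83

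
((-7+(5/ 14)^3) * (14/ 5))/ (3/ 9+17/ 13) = -744237/ 62720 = -11.87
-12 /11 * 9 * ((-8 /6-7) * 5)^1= 4500 /11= 409.09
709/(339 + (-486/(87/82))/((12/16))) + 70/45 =-24905/23643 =-1.05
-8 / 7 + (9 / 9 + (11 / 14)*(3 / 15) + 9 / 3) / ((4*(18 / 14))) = -281 / 840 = -0.33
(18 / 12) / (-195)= -1 / 130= -0.01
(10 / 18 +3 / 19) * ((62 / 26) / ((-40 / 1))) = -1891 / 44460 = -0.04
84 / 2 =42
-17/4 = -4.25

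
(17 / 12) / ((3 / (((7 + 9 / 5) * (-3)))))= -187 / 15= -12.47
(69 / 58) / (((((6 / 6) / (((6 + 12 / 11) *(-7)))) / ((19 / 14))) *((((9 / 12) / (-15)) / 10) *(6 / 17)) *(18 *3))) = 2414425 / 2871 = 840.97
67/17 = 3.94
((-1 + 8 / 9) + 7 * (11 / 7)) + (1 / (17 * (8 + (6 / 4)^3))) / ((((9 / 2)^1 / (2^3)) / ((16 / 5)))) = 760078 / 69615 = 10.92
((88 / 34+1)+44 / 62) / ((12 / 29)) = 21895 / 2108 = 10.39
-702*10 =-7020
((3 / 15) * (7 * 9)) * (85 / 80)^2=18207 / 1280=14.22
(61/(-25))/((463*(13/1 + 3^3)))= -61/463000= -0.00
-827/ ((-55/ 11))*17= 14059/ 5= 2811.80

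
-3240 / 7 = -462.86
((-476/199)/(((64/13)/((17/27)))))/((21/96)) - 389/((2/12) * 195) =-4668604/349245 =-13.37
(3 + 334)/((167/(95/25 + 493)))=837108/835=1002.52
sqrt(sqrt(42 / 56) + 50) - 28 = -28 + sqrt(2 *sqrt(3) + 200) / 2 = -20.87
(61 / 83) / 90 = 61 / 7470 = 0.01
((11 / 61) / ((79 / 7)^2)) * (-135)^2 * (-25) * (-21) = 5157219375 / 380701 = 13546.64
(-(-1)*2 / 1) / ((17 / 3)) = 6 / 17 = 0.35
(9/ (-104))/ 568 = -9/ 59072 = -0.00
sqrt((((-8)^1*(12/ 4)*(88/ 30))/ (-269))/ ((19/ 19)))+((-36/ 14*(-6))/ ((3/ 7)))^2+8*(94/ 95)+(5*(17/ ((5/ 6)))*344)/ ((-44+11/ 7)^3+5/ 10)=4*sqrt(29590)/ 1345+6488086224256/ 4977601285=1303.97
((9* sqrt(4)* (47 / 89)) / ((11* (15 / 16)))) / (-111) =-1504 / 181115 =-0.01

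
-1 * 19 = -19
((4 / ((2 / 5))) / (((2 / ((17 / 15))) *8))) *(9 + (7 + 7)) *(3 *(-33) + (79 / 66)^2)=-166176173 / 104544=-1589.53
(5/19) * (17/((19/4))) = 340/361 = 0.94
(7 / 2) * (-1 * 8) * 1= -28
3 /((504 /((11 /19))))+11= 35123 /3192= 11.00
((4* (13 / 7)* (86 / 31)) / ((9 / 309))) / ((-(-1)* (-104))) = -4429 / 651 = -6.80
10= 10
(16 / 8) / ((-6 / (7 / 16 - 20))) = 313 / 48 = 6.52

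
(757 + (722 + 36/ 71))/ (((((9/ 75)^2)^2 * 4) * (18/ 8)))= 13677734375/ 17253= 792774.26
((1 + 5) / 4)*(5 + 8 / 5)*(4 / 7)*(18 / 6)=594 / 35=16.97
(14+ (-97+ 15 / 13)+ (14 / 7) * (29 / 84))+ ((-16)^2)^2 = 35738345 / 546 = 65454.84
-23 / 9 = -2.56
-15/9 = -5/3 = -1.67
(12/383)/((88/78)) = 117/4213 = 0.03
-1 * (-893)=893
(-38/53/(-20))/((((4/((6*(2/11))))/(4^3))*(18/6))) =608/2915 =0.21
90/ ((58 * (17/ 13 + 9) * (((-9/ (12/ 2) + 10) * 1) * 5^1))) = 117/ 33031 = 0.00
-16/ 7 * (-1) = 16/ 7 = 2.29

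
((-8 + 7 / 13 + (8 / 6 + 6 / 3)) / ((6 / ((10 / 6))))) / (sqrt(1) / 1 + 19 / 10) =-4025 / 10179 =-0.40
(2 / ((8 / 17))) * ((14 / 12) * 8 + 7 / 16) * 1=7973 / 192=41.53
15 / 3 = 5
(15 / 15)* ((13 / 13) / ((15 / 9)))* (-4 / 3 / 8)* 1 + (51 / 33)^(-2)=921 / 2890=0.32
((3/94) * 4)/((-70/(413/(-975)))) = 59/76375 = 0.00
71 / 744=0.10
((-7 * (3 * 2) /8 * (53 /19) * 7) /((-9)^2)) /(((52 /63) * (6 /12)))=-18179 /5928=-3.07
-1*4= -4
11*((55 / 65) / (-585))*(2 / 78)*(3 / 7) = -121 / 692055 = -0.00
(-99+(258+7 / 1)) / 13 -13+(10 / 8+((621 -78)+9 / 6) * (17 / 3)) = 160499 / 52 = 3086.52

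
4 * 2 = 8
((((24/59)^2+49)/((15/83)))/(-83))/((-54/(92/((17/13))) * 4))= 1.07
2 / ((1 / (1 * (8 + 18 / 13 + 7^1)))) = 426 / 13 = 32.77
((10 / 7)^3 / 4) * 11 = 2750 / 343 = 8.02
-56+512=456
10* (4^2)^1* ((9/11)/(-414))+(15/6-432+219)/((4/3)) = -320179/2024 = -158.19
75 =75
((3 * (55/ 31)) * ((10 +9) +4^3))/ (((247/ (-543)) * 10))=-1487277/ 15314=-97.12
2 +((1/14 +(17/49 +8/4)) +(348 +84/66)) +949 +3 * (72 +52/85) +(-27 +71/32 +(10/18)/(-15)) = 59206348811/39584160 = 1495.71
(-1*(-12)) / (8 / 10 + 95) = 60 / 479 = 0.13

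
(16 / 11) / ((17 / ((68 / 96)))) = 2 / 33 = 0.06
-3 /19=-0.16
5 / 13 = 0.38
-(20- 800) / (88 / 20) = 1950 / 11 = 177.27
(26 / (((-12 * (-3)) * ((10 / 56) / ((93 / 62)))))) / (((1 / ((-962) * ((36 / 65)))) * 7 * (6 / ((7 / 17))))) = -13468 / 425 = -31.69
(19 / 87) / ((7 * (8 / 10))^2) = 475 / 68208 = 0.01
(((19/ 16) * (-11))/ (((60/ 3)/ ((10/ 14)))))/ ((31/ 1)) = -209/ 13888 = -0.02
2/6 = 0.33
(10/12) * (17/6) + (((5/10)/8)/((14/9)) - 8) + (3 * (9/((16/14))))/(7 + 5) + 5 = 1381/1008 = 1.37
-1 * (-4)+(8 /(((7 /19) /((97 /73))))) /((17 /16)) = 270652 /8687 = 31.16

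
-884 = -884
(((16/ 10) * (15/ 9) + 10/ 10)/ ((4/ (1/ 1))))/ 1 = 11/ 12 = 0.92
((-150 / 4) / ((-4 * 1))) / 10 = 0.94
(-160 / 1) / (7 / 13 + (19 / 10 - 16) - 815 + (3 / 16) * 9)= 166400 / 859949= 0.19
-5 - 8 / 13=-5.62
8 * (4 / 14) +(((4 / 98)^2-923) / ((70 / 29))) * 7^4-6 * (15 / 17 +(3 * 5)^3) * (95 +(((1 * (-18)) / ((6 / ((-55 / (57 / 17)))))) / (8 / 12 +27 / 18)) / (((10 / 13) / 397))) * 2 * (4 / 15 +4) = -46201736541713 / 22610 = -2043420457.40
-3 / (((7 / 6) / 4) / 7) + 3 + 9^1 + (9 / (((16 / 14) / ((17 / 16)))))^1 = -6609 / 128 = -51.63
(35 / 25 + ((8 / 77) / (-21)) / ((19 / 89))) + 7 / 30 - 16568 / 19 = -267409871 / 307230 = -870.39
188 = 188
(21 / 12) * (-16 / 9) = -28 / 9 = -3.11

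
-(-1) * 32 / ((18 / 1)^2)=8 / 81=0.10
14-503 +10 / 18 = -4396 / 9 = -488.44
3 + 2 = 5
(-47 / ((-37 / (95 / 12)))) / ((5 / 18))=2679 / 74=36.20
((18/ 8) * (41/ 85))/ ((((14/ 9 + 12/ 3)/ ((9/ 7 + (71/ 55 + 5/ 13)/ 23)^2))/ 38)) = 1543284483846219/ 112637437412500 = 13.70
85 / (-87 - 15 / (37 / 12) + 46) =-3145 / 1697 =-1.85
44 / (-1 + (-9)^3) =-22 / 365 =-0.06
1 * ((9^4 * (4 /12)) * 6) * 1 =13122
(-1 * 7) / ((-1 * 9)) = 7 / 9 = 0.78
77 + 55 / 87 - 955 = -76331 / 87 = -877.37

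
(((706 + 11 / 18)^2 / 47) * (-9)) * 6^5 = -34942959576 / 47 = -743467225.02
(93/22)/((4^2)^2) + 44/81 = 255341/456192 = 0.56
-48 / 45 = -16 / 15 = -1.07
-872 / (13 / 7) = -6104 / 13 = -469.54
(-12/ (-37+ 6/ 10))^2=0.11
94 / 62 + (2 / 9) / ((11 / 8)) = 5149 / 3069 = 1.68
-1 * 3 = -3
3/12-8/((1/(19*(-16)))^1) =9729/4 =2432.25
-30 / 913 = -0.03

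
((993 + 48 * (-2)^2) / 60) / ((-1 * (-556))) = 0.04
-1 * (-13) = 13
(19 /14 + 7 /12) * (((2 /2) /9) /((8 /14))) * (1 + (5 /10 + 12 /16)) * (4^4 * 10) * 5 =32600 /3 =10866.67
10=10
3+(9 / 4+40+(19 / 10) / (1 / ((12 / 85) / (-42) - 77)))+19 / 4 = -573023 / 5950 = -96.31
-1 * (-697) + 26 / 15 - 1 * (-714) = 21191 / 15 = 1412.73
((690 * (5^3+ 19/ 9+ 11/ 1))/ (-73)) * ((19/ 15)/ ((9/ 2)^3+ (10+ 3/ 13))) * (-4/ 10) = 225967456/ 34627185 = 6.53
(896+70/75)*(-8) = -107632/15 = -7175.47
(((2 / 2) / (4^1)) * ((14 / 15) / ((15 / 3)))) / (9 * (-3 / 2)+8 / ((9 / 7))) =-21 / 3275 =-0.01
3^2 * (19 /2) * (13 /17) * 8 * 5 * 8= 355680 /17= 20922.35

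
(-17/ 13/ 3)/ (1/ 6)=-34/ 13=-2.62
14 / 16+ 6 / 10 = 59 / 40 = 1.48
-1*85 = -85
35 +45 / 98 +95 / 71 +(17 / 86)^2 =947822861 / 25730684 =36.84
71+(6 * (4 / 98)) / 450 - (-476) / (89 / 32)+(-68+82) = 83779153 / 327075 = 256.15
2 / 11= 0.18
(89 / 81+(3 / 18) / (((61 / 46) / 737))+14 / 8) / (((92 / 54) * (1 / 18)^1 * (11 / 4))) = 5661033 / 15433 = 366.81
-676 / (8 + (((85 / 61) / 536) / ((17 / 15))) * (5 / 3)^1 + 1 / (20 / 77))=-110512480 / 1937863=-57.03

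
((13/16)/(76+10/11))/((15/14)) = 1001/101520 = 0.01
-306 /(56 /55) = -8415 /28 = -300.54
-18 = -18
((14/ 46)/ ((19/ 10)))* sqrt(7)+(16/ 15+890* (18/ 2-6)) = 2671.49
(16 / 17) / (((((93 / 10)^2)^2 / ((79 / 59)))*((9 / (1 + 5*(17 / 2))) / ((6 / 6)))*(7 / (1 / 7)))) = 183280000 / 11029353640641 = 0.00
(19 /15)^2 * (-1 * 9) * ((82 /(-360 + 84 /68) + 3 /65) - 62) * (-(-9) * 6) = 8430738786 /173875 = 48487.35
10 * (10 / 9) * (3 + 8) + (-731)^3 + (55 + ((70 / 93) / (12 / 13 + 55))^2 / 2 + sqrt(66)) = -1785610177641397406 / 4571247321 + sqrt(66) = -390617705.65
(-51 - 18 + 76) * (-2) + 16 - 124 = -122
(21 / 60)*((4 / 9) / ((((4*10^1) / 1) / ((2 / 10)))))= 7 / 9000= 0.00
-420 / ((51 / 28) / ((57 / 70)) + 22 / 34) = -90440 / 621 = -145.64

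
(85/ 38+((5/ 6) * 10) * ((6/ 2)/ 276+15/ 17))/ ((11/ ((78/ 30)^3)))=379195609/ 24515700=15.47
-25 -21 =-46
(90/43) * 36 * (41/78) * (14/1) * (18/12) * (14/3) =2169720/559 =3881.43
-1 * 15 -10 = -25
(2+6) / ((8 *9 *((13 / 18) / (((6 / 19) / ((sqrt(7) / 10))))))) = 120 *sqrt(7) / 1729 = 0.18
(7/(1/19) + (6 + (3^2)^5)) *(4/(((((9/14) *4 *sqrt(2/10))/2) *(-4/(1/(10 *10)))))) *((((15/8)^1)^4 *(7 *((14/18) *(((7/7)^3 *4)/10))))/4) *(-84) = 532913955 *sqrt(5)/2048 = 581851.48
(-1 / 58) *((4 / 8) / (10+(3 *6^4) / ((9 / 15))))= -1 / 752840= -0.00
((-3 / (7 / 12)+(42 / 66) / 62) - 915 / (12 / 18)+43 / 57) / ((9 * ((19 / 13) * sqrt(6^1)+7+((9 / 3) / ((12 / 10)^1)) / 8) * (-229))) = 6585258694144 / 54804348185895 - 623456444416 * sqrt(6) / 25959954403845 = 0.06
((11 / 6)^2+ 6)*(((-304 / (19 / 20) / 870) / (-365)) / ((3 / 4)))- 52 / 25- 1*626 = -2692477934 / 4286925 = -628.07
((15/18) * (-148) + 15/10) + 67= -54.83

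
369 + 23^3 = 12536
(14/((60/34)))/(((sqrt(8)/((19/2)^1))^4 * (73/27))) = 373.43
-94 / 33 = -2.85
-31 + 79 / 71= -2122 / 71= -29.89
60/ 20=3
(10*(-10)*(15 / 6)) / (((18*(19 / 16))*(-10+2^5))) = -0.53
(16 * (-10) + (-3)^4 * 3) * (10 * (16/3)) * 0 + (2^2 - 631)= -627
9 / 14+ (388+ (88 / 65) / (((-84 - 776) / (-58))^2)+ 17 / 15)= 49188291109 / 126194250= 389.78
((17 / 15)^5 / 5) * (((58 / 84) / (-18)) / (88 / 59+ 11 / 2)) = -2429375327 / 1184055468750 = -0.00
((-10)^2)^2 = 10000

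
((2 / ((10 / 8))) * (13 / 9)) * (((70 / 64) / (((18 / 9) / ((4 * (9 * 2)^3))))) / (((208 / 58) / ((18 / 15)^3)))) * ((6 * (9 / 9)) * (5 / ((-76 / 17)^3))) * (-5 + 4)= 6543541179 / 1371800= 4770.04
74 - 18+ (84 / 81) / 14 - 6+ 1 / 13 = 17603 / 351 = 50.15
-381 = -381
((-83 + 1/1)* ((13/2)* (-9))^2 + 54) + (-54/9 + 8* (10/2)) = -561073/2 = -280536.50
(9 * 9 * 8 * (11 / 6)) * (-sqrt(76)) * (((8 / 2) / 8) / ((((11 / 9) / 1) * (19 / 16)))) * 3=-46656 * sqrt(19) / 19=-10703.62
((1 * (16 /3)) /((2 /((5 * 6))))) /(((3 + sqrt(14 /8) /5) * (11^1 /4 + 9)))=96000 /41971-3200 * sqrt(7) /41971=2.09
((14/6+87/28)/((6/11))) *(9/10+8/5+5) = 25135/336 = 74.81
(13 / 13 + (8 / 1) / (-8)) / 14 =0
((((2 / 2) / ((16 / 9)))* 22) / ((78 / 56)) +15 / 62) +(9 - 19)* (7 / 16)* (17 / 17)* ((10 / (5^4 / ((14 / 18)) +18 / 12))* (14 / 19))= 60321869 / 6638619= 9.09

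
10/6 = 5/3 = 1.67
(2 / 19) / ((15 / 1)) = 2 / 285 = 0.01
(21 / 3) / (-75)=-7 / 75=-0.09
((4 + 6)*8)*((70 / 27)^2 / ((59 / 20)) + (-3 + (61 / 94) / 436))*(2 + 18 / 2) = -139615608110 / 220345353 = -633.62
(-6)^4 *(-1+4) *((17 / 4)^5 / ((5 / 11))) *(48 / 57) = 3795277761 / 380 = 9987573.06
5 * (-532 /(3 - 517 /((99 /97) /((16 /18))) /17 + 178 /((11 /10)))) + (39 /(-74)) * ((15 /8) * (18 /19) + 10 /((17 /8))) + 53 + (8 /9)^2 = 505371960088219 /16226592532632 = 31.14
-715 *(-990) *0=0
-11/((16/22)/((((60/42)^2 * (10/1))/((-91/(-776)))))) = -11737000/4459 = -2632.20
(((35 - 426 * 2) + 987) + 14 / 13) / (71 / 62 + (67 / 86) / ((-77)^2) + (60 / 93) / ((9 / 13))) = 158193593712 / 1920764729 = 82.36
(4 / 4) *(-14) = -14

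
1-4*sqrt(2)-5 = -4*sqrt(2)-4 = -9.66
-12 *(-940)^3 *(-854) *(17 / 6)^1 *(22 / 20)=-26528520726400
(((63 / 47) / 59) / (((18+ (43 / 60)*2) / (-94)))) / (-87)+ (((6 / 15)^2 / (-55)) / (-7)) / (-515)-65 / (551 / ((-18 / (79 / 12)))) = 218473784251768 / 674705947733125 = 0.32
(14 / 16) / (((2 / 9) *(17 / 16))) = 63 / 17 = 3.71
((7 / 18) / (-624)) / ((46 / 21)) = -49 / 172224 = -0.00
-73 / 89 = -0.82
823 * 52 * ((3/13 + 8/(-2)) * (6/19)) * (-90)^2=-7839568800/19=-412608884.21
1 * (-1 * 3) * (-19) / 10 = 57 / 10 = 5.70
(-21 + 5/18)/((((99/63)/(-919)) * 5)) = 2423.75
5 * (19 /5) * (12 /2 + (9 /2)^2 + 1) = 2071 /4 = 517.75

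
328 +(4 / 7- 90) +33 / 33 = 1677 / 7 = 239.57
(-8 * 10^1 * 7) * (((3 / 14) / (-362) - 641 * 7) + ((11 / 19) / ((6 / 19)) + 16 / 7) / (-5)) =1364657644 / 543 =2513181.66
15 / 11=1.36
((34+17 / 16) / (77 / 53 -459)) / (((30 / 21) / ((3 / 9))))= -69377 / 3880000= -0.02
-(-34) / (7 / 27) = 918 / 7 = 131.14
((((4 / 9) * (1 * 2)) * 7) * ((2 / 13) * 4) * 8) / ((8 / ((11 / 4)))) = 1232 / 117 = 10.53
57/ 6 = 19/ 2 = 9.50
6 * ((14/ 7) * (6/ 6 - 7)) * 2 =-144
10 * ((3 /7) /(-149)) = -30 /1043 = -0.03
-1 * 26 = -26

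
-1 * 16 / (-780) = 4 / 195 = 0.02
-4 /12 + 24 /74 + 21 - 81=-6661 /111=-60.01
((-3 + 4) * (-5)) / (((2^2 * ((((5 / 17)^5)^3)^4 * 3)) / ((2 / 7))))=-67132880600101282948735355994194317620764746587861166986121564248710884801 / 7285838599102589796530082821846008300781250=-9214159727388164199038816000000.00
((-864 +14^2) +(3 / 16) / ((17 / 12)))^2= 2062522225 / 4624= 446047.19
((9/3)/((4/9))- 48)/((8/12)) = -495/8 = -61.88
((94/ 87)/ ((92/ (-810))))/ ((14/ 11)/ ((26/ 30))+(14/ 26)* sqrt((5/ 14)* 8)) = -4.00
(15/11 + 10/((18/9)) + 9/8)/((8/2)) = 1.87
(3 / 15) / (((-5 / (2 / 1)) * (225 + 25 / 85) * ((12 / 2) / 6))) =-17 / 47875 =-0.00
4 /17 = 0.24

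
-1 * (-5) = 5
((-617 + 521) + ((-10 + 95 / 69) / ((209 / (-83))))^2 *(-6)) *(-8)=1330.91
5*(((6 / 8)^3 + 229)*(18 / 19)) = 660735 / 608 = 1086.74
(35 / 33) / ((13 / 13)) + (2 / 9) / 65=6847 / 6435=1.06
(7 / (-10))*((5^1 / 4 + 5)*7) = -245 / 8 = -30.62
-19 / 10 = -1.90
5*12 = 60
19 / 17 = 1.12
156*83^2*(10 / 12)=895570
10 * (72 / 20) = 36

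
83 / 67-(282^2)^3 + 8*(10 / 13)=-438039026309530265 / 871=-502915070389816.61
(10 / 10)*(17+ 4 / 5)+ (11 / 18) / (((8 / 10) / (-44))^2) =167977 / 90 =1866.41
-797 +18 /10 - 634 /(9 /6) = -18268 /15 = -1217.87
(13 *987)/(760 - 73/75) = 74025/4379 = 16.90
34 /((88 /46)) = 391 /22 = 17.77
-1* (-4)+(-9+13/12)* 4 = -83/3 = -27.67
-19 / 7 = -2.71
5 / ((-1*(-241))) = 5 / 241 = 0.02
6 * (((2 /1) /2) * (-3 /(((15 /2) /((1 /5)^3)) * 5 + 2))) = -36 /9379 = -0.00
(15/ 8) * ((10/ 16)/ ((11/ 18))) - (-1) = 1027/ 352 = 2.92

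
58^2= 3364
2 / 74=1 / 37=0.03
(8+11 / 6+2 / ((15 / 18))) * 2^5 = 5872 / 15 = 391.47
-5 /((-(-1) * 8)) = -5 /8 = -0.62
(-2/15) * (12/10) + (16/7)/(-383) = -11124/67025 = -0.17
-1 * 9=-9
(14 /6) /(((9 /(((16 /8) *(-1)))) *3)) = -14 /81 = -0.17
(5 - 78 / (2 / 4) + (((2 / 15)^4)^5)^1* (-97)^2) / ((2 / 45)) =-50211376624202718405432791 / 14778918800354003906250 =-3397.50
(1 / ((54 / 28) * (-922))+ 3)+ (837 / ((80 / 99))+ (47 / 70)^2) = 253533689537 / 243961200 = 1039.24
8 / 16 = 1 / 2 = 0.50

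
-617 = -617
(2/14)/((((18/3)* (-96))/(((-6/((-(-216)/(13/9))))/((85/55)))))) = 143/22208256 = 0.00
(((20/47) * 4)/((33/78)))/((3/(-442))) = -919360/1551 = -592.75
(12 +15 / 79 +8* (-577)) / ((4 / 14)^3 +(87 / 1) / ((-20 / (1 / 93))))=77344654660 / 393973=196319.68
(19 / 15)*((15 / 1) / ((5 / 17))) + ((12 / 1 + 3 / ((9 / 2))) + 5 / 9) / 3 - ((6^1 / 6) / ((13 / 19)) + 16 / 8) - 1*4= 108013 / 1755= 61.55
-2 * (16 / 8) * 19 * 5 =-380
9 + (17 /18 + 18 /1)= 503 /18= 27.94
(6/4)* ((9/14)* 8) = 54/7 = 7.71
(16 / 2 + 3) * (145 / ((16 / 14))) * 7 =78155 / 8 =9769.38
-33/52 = -0.63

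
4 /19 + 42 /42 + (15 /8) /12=831 /608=1.37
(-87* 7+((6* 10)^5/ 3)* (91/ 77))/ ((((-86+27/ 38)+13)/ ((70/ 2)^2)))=-156854568161550/ 30217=-5190937821.81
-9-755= -764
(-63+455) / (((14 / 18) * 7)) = 72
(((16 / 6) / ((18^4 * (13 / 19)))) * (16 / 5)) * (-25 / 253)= -760 / 64737387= -0.00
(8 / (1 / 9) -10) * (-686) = -42532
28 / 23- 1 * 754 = -17314 / 23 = -752.78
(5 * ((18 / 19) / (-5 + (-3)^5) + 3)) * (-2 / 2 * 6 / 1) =-105885 / 1178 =-89.89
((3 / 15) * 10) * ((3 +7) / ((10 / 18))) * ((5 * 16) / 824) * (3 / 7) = 1080 / 721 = 1.50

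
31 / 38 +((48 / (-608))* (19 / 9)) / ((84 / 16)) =0.78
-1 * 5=-5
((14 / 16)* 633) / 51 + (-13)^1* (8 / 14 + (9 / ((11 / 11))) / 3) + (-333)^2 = 105532467 / 952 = 110853.43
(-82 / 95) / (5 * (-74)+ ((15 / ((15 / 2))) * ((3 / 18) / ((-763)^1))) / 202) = 37914996 / 16252586795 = 0.00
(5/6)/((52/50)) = 125/156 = 0.80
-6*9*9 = -486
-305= -305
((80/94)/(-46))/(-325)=4/70265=0.00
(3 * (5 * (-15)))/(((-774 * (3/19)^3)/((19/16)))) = 3258025/37152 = 87.69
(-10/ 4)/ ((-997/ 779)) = 3895/ 1994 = 1.95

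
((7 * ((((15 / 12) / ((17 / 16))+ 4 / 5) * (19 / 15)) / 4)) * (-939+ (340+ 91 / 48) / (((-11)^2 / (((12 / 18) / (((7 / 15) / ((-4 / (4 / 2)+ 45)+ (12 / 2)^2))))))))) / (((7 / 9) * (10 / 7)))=-5029653153 / 2057000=-2445.14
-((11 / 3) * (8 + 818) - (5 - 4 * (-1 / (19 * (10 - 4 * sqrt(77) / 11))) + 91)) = -41288684 / 14079 + 4 * sqrt(77) / 4693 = -2932.64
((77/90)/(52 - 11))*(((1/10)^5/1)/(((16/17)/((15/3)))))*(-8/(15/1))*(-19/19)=1309/2214000000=0.00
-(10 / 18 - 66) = 589 / 9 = 65.44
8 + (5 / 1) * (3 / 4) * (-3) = -13 / 4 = -3.25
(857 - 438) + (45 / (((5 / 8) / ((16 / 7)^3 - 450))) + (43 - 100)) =-10694122 / 343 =-31178.20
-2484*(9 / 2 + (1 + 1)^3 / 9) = -13386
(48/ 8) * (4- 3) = 6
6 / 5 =1.20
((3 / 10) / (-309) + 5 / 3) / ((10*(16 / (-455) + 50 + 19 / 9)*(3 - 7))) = -1405131 / 1757188240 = -0.00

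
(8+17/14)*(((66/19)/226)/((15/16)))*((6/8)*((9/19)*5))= 76626/285551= 0.27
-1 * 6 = -6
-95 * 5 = -475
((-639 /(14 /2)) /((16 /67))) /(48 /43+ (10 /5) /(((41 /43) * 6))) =-226437957 /868336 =-260.77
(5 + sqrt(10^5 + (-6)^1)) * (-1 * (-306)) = 1530 + 5202 * sqrt(346) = 98292.79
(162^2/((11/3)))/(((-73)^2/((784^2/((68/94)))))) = 1137237760512/996523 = 1141205.73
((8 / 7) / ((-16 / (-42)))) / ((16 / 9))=27 / 16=1.69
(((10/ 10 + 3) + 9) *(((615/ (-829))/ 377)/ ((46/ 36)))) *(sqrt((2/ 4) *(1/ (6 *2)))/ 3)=-615 *sqrt(6)/ 1105886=-0.00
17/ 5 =3.40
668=668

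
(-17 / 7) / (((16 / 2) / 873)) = -265.02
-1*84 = -84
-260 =-260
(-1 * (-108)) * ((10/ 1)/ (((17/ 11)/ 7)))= 83160/ 17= 4891.76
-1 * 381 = -381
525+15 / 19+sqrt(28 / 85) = 2 * sqrt(595) / 85+9990 / 19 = 526.36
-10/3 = -3.33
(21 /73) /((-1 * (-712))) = 0.00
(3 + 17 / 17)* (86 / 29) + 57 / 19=431 / 29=14.86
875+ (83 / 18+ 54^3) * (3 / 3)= 2850185 / 18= 158343.61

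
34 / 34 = 1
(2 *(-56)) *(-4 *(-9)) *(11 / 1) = -44352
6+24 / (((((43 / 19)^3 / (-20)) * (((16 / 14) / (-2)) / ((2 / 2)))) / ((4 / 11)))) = 28293702 / 874577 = 32.35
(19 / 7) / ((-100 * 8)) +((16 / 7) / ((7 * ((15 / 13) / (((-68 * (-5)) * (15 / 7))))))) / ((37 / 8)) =452573553 / 10152800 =44.58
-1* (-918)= 918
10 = 10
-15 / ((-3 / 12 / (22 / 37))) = 1320 / 37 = 35.68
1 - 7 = -6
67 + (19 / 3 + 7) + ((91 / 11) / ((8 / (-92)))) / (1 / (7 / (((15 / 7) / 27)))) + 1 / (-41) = -112444019 / 13530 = -8310.72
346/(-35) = -346/35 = -9.89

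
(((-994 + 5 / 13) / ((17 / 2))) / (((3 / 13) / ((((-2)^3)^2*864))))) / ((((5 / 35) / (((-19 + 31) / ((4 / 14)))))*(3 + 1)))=-34998663168 / 17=-2058744892.24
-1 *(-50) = 50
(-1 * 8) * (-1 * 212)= 1696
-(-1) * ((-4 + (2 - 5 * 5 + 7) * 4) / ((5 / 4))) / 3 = -272 / 15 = -18.13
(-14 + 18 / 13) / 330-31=-66577 / 2145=-31.04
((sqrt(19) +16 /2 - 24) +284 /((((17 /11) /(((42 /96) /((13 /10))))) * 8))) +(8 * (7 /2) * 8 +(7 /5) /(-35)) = sqrt(19) +19067039 /88400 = 220.05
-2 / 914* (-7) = 0.02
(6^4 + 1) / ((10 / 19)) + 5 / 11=271123 / 110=2464.75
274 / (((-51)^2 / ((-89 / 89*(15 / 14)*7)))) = -685 / 867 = -0.79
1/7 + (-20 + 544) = 524.14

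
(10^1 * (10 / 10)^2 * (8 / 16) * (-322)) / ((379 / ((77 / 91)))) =-17710 / 4927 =-3.59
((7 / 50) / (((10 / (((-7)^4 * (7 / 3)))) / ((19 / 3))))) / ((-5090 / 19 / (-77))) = 142.78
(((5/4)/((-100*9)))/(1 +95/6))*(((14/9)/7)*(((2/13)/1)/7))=-1/2481570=-0.00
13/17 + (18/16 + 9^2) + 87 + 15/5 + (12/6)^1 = 174.89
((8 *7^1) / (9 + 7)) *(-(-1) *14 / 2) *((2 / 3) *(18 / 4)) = 73.50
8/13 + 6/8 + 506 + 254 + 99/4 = 20439/26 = 786.12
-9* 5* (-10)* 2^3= 3600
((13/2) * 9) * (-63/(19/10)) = -36855/19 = -1939.74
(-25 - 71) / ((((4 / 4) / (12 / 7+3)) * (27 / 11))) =-3872 / 21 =-184.38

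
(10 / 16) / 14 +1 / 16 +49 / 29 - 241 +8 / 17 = -3295465 / 13804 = -238.73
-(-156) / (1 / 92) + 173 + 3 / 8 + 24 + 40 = 116715 / 8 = 14589.38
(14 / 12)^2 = 49 / 36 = 1.36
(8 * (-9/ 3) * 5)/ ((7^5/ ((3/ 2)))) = -180/ 16807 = -0.01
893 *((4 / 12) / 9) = 893 / 27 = 33.07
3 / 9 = 1 / 3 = 0.33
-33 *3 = -99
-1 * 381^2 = -145161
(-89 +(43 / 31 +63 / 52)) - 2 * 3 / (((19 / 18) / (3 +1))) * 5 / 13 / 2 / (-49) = -86.31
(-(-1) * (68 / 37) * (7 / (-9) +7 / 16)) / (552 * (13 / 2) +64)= -833 / 4864464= -0.00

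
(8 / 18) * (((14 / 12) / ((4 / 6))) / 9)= 7 / 81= 0.09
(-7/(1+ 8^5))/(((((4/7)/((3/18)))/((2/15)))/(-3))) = 49/1966140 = 0.00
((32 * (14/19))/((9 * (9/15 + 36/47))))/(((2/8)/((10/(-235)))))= -17920/54891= -0.33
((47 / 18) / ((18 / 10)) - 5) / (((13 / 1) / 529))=-304175 / 2106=-144.43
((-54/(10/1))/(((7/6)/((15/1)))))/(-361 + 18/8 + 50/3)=5832/28735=0.20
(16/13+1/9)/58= 157/6786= 0.02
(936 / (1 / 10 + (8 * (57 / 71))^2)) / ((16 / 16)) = 47183760 / 2084401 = 22.64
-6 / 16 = -3 / 8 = -0.38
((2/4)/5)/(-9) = -1/90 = -0.01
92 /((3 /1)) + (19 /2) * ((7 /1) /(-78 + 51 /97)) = 448019 /15030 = 29.81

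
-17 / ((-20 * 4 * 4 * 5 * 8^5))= 17 / 52428800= 0.00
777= 777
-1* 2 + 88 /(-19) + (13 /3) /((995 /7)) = -374381 /56715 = -6.60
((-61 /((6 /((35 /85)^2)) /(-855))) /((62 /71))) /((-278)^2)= 60482415 /2769549424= 0.02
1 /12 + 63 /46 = 401 /276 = 1.45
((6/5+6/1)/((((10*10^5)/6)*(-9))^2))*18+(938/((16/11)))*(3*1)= 302285156250009/156250000000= 1934.63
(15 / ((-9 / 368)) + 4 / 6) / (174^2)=-919 / 45414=-0.02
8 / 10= 4 / 5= 0.80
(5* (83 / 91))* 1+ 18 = 2053 / 91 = 22.56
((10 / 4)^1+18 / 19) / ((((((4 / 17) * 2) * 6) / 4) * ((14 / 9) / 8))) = 6681 / 266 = 25.12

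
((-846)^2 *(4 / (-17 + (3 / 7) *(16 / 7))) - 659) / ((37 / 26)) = -126036.80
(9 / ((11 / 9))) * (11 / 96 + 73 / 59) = 206739 / 20768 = 9.95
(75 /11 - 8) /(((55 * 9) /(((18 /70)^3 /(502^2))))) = -1053 /6536826257500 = -0.00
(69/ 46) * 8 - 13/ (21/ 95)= -983/ 21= -46.81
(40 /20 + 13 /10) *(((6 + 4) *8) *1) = 264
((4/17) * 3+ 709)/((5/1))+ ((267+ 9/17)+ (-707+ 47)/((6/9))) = -9869/17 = -580.53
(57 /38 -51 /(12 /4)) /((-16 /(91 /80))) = 2821 /2560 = 1.10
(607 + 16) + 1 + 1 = 625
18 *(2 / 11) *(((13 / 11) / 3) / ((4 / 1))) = 39 / 121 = 0.32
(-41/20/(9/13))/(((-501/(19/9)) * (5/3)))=10127/1352700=0.01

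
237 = 237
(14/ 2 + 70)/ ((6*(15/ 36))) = 154/ 5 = 30.80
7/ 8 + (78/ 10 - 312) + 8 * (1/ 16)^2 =-48527/ 160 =-303.29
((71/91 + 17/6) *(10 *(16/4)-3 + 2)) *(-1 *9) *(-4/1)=35514/7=5073.43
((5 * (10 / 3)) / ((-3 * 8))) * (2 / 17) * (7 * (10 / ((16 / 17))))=-875 / 144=-6.08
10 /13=0.77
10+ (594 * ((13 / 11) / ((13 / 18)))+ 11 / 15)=14741 / 15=982.73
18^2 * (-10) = -3240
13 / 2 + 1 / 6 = 20 / 3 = 6.67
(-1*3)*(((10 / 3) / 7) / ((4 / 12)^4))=-810 / 7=-115.71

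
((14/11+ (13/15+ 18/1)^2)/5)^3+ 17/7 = 4837799218201535198/13265806640625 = 364681.87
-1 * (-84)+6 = 90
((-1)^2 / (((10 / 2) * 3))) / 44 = 1 / 660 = 0.00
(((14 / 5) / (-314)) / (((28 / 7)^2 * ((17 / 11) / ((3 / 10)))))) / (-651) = 11 / 66191200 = 0.00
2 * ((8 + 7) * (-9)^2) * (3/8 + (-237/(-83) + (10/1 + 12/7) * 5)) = 349014825/2324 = 150178.50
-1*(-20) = 20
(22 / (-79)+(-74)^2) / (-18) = -72097 / 237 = -304.21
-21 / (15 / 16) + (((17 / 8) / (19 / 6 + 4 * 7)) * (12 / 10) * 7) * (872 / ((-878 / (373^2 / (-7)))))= 54486050 / 4829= 11283.09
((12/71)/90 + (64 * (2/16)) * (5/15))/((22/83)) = 10.07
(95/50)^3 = 6859/1000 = 6.86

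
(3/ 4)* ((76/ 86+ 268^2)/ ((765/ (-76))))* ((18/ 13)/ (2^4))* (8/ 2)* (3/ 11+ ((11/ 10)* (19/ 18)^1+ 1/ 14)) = -529982789/ 190060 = -2788.50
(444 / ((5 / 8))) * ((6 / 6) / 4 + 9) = 32856 / 5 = 6571.20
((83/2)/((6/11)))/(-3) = -913/36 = -25.36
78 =78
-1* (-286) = 286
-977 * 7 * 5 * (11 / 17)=-376145 / 17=-22126.18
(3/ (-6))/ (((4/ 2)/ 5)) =-1.25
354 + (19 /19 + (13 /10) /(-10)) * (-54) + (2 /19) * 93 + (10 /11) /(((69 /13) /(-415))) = 177182971 /721050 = 245.73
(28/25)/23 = 28/575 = 0.05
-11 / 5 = -2.20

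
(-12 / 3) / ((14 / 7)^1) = -2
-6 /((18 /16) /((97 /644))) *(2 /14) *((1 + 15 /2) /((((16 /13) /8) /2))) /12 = -21437 /20286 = -1.06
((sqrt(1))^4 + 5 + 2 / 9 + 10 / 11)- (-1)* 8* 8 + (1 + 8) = 7933 / 99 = 80.13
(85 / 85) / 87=1 / 87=0.01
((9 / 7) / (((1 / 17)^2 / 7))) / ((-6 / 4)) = -1734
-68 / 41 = -1.66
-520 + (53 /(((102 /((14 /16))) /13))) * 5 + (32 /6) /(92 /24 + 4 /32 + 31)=-335667547 /684624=-490.29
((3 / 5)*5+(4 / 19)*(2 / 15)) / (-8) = -863 / 2280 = -0.38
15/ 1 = 15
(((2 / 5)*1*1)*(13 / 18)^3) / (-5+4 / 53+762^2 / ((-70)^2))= 168805 / 127230912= 0.00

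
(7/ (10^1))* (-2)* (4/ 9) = -28/ 45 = -0.62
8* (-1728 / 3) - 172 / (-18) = -41386 / 9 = -4598.44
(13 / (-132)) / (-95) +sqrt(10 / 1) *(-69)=13 / 12540 - 69 *sqrt(10)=-218.20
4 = 4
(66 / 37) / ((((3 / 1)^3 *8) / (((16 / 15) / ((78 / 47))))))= 1034 / 194805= 0.01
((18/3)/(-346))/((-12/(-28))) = -7/173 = -0.04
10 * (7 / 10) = 7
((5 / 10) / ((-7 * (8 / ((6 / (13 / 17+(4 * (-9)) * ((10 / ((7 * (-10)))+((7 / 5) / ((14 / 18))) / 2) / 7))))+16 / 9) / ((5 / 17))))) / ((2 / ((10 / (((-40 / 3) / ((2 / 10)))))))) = -945 / 1436096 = -0.00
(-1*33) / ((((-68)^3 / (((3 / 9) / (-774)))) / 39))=-0.00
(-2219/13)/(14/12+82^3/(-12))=13314/3583801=0.00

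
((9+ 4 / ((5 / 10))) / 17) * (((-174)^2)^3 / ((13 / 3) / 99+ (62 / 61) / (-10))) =-1256960941388808480 / 2621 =-479573041353990.26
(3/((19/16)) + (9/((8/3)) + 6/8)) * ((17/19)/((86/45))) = 3.11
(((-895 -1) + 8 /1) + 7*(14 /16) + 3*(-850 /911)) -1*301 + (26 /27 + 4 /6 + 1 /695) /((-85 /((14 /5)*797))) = -71403540383053 /58122711000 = -1228.50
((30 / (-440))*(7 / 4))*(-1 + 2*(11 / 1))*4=-441 / 44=-10.02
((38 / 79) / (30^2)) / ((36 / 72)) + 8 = 142219 / 17775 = 8.00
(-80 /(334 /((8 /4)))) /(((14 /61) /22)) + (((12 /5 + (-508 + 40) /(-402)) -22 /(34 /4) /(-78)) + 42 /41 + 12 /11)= -4708149942422 /117097975995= -40.21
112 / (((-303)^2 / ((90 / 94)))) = 560 / 479447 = 0.00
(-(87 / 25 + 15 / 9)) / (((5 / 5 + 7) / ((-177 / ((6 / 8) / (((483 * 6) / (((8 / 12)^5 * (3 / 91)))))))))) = 40539917691 / 400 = 101349794.23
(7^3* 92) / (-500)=-7889 / 125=-63.11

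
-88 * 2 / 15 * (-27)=1584 / 5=316.80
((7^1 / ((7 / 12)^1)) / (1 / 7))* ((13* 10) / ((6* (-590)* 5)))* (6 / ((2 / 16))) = -8736 / 295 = -29.61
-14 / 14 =-1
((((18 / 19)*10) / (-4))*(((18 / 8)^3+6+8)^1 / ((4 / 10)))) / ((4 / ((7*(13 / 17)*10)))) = -166359375 / 82688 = -2011.89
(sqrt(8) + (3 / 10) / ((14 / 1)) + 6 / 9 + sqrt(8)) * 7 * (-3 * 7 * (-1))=932.71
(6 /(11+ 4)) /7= 2 /35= 0.06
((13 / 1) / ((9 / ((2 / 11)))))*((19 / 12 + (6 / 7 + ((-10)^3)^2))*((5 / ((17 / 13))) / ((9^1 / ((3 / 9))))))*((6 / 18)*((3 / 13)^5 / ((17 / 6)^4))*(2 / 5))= 0.05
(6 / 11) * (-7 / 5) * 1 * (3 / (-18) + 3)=-119 / 55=-2.16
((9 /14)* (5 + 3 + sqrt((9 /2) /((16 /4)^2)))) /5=27* sqrt(2) /560 + 36 /35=1.10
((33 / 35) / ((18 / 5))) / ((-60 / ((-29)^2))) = -9251 / 2520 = -3.67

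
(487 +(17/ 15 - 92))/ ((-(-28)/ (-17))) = -50507/ 210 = -240.51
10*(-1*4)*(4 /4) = -40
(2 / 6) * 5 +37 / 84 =59 / 28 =2.11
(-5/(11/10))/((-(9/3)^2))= 50/99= 0.51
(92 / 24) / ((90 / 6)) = 23 / 90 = 0.26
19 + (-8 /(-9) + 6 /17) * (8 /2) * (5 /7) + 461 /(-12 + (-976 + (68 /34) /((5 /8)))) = 116441021 /5273604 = 22.08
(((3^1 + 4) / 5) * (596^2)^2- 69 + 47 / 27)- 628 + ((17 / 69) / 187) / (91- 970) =1767807544265747981 / 10007415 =176649768623.14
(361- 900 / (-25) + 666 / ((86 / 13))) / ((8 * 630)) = 535 / 5418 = 0.10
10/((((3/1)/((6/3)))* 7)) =20/21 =0.95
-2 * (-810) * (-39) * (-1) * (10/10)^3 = 63180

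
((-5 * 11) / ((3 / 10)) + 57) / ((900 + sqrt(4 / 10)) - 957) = 379 * sqrt(10) / 48729 + 36005 / 16243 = 2.24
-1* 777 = -777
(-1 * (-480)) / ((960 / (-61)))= -61 / 2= -30.50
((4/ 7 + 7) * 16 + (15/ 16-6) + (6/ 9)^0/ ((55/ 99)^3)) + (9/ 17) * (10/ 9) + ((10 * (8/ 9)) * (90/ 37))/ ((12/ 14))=3902620651/ 26418000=147.73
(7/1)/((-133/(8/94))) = -4/893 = -0.00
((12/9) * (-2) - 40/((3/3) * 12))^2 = 36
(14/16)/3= 7/24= 0.29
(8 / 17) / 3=8 / 51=0.16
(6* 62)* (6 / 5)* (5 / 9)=248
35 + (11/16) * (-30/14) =3755/112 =33.53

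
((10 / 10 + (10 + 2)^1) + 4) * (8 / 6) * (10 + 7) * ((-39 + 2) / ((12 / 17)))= -181781 / 9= -20197.89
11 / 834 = 0.01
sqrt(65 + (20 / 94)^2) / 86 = 0.09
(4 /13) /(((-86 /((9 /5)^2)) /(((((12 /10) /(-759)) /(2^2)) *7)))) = 567 /17678375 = 0.00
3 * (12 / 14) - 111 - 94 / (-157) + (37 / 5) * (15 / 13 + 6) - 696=-53639926 / 71435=-750.89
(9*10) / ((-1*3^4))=-10 / 9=-1.11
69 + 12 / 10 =351 / 5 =70.20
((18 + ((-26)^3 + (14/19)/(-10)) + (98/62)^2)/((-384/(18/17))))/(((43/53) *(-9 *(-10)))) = 0.66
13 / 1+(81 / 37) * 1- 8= 266 / 37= 7.19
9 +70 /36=197 /18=10.94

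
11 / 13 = 0.85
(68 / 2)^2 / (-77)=-1156 / 77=-15.01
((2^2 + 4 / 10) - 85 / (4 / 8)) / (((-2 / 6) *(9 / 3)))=828 / 5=165.60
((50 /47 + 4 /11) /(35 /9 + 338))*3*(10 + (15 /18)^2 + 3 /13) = 5660091 /41361034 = 0.14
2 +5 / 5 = 3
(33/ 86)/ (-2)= -0.19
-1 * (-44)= 44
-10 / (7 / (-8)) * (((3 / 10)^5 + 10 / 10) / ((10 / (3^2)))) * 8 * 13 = 23456862 / 21875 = 1072.31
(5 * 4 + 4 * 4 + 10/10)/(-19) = -37/19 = -1.95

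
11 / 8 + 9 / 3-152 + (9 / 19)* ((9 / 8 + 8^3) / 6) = -32563 / 304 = -107.12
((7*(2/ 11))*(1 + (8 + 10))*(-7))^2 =28653.26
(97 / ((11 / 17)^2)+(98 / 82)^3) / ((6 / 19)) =6163276753 / 8339441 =739.05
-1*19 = -19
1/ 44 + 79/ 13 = 3489/ 572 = 6.10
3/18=1/6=0.17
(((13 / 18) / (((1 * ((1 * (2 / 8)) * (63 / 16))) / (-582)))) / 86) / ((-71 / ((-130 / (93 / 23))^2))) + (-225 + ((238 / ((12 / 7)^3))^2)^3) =11116396473.40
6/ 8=3/ 4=0.75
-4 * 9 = -36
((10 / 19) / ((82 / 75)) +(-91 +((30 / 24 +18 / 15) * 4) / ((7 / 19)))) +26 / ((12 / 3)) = -447291 / 7790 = -57.42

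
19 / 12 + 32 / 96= 23 / 12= 1.92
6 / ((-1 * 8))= -3 / 4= -0.75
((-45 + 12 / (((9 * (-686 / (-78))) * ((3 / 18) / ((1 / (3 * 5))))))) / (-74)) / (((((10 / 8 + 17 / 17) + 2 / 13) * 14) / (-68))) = -1841372 / 1500625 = -1.23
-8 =-8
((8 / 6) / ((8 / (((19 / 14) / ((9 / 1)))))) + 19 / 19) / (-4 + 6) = 775 / 1512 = 0.51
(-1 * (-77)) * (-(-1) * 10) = 770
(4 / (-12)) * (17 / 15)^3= -4913 / 10125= -0.49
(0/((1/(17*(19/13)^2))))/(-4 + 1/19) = 0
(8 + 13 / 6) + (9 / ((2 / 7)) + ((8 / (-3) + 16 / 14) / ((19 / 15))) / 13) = 215645 / 5187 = 41.57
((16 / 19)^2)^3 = 16777216 / 47045881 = 0.36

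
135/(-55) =-27/11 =-2.45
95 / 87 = 1.09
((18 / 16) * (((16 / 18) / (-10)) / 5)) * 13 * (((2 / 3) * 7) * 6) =-182 / 25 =-7.28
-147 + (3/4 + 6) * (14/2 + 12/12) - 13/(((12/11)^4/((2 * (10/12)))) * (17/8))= -13245521/132192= -100.20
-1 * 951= -951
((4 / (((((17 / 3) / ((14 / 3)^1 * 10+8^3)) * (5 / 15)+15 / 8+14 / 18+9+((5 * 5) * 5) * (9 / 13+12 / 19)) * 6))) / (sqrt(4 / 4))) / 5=4967664 / 6599864105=0.00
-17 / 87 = -0.20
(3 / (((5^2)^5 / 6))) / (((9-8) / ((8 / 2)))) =72 / 9765625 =0.00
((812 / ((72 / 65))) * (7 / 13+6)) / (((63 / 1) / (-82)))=-505325 / 81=-6238.58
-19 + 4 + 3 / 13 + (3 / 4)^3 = -11937 / 832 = -14.35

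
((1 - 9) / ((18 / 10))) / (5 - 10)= 8 / 9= 0.89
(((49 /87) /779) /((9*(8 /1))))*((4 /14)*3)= 7 /813276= 0.00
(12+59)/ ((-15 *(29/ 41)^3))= -4893391/ 365835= -13.38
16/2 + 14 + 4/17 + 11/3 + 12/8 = 2795/102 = 27.40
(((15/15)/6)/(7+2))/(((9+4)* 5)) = 1/3510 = 0.00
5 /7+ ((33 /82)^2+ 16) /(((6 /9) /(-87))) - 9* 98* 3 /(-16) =-91455295 /47068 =-1943.05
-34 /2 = -17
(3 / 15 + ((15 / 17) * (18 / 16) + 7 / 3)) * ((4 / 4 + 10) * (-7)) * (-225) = 8307915 / 136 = 61087.61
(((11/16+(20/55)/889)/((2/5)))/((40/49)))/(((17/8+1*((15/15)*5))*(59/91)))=68562221/150339552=0.46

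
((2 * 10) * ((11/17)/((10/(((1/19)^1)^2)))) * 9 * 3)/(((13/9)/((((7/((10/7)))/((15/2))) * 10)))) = 0.44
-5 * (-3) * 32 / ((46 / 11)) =2640 / 23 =114.78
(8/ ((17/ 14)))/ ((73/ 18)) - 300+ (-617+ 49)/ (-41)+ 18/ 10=-71925851/ 254405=-282.72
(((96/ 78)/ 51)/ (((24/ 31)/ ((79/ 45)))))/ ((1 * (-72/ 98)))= -120001/ 1611090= -0.07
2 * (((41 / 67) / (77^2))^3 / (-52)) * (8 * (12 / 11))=-3308208 / 8964060863287230701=-0.00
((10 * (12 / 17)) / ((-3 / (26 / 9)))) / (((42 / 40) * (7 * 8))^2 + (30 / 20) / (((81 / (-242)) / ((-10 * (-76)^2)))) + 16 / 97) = -1891500 / 72992112407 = -0.00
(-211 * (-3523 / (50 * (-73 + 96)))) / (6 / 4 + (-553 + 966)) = 743353 / 476675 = 1.56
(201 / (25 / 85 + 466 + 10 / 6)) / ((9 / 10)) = 5695 / 11933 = 0.48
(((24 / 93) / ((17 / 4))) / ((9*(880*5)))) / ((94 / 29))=29 / 61303275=0.00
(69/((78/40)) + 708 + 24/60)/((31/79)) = 3819334/2015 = 1895.45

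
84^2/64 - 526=-1663/4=-415.75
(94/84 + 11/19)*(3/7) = 1355/1862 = 0.73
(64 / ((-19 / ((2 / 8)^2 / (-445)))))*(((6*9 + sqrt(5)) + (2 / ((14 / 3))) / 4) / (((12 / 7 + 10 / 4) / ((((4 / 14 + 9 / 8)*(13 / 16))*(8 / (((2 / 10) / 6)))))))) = 3081*sqrt(5) / 99769 + 4667715 / 2793532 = 1.74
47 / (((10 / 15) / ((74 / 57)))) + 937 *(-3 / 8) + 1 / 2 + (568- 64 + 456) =106499 / 152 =700.65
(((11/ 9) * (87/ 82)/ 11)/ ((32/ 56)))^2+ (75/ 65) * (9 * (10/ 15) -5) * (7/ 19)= 111845503/ 239159232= 0.47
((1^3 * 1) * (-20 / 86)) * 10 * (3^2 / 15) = -60 / 43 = -1.40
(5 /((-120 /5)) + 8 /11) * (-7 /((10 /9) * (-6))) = 959 /1760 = 0.54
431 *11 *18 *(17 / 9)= 161194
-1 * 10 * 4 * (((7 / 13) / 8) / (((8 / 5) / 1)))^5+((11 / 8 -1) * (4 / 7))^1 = 74749316057831 / 348838720176128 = 0.21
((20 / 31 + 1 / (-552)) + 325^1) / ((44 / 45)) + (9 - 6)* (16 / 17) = 1433011143 / 4266592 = 335.87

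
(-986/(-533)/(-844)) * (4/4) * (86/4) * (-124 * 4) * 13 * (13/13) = 2628676/8651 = 303.86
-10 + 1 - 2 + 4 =-7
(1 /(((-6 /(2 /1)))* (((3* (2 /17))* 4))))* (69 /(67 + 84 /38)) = -7429 /31560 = -0.24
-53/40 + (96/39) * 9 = 10831/520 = 20.83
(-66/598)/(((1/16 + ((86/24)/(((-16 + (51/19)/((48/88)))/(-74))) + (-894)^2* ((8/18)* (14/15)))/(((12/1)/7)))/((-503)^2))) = -2530838906640/17529251117183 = -0.14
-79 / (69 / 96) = -2528 / 23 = -109.91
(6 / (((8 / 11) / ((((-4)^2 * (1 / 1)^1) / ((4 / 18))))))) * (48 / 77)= 2592 / 7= 370.29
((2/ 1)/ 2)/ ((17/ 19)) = 19/ 17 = 1.12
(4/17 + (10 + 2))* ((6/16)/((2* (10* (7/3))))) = 117/1190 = 0.10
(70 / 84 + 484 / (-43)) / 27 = -2689 / 6966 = -0.39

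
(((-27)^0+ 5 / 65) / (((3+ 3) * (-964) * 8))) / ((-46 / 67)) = 469 / 13835328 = 0.00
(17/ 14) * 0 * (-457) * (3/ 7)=0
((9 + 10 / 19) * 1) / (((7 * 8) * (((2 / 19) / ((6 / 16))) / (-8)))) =-543 / 112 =-4.85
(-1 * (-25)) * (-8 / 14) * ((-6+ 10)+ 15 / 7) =-4300 / 49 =-87.76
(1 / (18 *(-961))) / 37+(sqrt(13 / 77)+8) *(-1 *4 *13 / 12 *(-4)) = 52 *sqrt(1001) / 231+88750271 / 640026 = 145.79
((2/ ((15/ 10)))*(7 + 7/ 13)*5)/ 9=1960/ 351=5.58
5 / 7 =0.71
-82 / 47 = -1.74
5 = 5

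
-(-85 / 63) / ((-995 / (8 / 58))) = -68 / 363573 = -0.00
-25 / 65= -5 / 13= -0.38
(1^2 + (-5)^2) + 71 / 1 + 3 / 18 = 583 / 6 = 97.17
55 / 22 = 5 / 2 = 2.50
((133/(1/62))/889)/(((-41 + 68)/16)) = 18848/3429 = 5.50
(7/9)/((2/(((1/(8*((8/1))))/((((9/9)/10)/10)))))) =175/288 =0.61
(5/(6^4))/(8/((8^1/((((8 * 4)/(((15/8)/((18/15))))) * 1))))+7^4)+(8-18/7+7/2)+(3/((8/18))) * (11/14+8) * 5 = 167748633245/549191664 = 305.45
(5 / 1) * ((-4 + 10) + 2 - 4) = 20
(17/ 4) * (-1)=-17/ 4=-4.25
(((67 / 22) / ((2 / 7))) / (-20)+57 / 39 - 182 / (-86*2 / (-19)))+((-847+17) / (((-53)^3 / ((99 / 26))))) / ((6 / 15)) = -1400483647807 / 73235573840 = -19.12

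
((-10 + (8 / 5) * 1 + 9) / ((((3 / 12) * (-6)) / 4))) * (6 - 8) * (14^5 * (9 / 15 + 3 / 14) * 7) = 245247744 / 25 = 9809909.76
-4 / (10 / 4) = -8 / 5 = -1.60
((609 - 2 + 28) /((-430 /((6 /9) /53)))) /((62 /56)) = -0.02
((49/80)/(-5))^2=2401/160000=0.02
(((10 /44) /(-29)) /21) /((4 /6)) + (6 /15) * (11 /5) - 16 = -15.12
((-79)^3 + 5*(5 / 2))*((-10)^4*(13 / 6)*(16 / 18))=-256373780000 / 27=-9495325185.19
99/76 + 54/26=3339/988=3.38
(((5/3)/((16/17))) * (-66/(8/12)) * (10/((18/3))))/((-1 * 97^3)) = 4675/14602768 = 0.00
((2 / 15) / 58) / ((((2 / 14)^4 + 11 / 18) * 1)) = 14406 / 3832205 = 0.00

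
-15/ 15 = -1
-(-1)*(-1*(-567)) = 567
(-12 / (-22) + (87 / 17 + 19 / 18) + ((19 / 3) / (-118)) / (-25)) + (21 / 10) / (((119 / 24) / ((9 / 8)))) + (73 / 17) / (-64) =1132808623 / 158875200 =7.13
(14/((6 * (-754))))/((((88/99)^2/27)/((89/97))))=-454167/4680832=-0.10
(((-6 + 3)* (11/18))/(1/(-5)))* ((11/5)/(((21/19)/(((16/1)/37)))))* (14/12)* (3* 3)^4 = 2234628/37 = 60395.35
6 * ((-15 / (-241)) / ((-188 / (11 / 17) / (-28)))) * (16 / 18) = 6160 / 192559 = 0.03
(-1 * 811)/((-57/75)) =20275/19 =1067.11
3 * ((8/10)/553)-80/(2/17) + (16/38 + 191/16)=-561189047/840560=-667.64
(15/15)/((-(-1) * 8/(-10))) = -5/4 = -1.25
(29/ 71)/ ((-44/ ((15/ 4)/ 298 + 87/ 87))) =-493/ 52448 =-0.01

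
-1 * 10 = -10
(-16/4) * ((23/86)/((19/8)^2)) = -2944/15523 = -0.19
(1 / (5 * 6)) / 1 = 1 / 30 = 0.03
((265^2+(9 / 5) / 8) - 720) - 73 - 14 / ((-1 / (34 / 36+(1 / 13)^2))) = 4225066049 / 60840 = 69445.53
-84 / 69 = -28 / 23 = -1.22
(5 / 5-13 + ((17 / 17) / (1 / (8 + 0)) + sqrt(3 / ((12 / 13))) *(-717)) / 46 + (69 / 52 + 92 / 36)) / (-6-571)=85505 / 6210828 + 717 *sqrt(13) / 53084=0.06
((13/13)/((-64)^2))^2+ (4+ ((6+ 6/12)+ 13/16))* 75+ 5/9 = 128193658889/150994944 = 848.99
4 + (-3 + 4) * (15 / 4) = 31 / 4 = 7.75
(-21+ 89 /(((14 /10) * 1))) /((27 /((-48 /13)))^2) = 76288 /95823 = 0.80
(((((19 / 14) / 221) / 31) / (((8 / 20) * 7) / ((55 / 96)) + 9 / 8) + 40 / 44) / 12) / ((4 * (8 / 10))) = 15858755725 / 669849564384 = 0.02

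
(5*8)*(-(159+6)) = -6600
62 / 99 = 0.63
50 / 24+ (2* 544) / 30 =767 / 20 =38.35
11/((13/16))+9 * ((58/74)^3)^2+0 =521162176541/33354443317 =15.62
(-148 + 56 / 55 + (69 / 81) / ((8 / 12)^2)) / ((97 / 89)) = -8521127 / 64020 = -133.10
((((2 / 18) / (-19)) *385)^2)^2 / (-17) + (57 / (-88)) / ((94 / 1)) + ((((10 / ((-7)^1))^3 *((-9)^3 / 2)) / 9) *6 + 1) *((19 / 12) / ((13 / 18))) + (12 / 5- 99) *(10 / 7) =759085838770359784373 / 536143889997411696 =1415.82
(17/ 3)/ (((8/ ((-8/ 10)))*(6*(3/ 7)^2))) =-833/ 1620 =-0.51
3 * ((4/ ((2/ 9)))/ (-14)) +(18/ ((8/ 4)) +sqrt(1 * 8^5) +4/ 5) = 208/ 35 +128 * sqrt(2) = 186.96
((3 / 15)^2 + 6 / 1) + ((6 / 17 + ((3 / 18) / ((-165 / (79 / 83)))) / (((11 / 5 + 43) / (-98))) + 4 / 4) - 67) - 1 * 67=-99922070761 / 789242850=-126.60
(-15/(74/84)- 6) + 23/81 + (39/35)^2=-78938788/3671325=-21.50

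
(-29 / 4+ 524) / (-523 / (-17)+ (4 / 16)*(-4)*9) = 35139 / 1480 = 23.74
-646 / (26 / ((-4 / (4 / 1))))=323 / 13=24.85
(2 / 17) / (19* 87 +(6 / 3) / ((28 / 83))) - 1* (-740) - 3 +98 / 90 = 2622743762 / 3553425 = 738.09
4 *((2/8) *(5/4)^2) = 25/16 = 1.56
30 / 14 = 15 / 7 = 2.14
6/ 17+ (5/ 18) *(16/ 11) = 1274/ 1683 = 0.76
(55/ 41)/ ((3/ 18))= 330/ 41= 8.05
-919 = -919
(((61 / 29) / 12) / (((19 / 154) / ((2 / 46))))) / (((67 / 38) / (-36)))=-56364 / 44689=-1.26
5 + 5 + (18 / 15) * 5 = 16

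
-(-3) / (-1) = -3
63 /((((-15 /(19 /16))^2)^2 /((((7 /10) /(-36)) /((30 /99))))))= -70243019 /442368000000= -0.00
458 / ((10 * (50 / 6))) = 687 / 125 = 5.50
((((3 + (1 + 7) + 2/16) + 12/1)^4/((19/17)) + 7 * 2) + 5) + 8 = 255898.72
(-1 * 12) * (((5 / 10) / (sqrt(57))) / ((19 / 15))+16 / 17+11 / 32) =-2097 / 136 - 30 * sqrt(57) / 361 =-16.05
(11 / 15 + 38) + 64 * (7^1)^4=2305541 / 15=153702.73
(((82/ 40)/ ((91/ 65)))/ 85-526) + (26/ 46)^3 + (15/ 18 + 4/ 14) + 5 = -6449444647/ 12410340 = -519.68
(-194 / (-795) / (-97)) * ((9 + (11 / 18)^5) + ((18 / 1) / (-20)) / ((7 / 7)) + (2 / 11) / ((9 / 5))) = -861157949 / 41310680400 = -0.02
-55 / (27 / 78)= -1430 / 9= -158.89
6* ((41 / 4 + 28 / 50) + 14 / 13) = 46359 / 650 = 71.32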